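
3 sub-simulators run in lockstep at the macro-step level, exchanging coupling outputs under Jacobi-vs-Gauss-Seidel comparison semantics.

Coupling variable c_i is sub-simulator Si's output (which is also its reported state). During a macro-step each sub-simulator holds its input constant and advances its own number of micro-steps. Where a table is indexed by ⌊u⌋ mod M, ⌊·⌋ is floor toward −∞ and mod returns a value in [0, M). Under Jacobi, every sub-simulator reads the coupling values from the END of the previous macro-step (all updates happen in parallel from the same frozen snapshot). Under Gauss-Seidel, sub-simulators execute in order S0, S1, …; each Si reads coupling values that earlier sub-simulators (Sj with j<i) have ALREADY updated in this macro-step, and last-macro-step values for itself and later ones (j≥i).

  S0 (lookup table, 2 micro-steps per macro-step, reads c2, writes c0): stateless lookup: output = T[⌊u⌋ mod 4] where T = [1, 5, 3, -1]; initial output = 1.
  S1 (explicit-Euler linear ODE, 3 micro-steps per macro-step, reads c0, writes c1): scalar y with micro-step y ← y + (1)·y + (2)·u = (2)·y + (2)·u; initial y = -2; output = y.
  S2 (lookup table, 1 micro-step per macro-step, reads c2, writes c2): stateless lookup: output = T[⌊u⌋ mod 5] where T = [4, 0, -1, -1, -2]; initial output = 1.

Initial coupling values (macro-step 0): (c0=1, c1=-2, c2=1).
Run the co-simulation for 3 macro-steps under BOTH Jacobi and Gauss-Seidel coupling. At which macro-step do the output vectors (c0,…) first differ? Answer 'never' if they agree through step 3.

first divergence at macro-step: 1

[Jacobi] macro 1: S0 reads c2=1 → after 2×micro: 5; S1 reads c0=1 → after 3×micro: -2; S2 reads c2=1 → after 1×micro: 0 ⇒ (c0=5, c1=-2, c2=0)
[Jacobi] macro 2: S0 reads c2=0 → after 2×micro: 1; S1 reads c0=5 → after 3×micro: 54; S2 reads c2=0 → after 1×micro: 4 ⇒ (c0=1, c1=54, c2=4)
[Jacobi] macro 3: S0 reads c2=4 → after 2×micro: 1; S1 reads c0=1 → after 3×micro: 446; S2 reads c2=4 → after 1×micro: -2 ⇒ (c0=1, c1=446, c2=-2)
[Gauss-Seidel] macro 1: S0 reads c2=1 → after 2×micro: 5; S1 reads c0=5 → after 3×micro: 54; S2 reads c2=1 → after 1×micro: 0 ⇒ (c0=5, c1=54, c2=0)
[Gauss-Seidel] macro 2: S0 reads c2=0 → after 2×micro: 1; S1 reads c0=1 → after 3×micro: 446; S2 reads c2=0 → after 1×micro: 4 ⇒ (c0=1, c1=446, c2=4)
[Gauss-Seidel] macro 3: S0 reads c2=4 → after 2×micro: 1; S1 reads c0=1 → after 3×micro: 3582; S2 reads c2=4 → after 1×micro: -2 ⇒ (c0=1, c1=3582, c2=-2)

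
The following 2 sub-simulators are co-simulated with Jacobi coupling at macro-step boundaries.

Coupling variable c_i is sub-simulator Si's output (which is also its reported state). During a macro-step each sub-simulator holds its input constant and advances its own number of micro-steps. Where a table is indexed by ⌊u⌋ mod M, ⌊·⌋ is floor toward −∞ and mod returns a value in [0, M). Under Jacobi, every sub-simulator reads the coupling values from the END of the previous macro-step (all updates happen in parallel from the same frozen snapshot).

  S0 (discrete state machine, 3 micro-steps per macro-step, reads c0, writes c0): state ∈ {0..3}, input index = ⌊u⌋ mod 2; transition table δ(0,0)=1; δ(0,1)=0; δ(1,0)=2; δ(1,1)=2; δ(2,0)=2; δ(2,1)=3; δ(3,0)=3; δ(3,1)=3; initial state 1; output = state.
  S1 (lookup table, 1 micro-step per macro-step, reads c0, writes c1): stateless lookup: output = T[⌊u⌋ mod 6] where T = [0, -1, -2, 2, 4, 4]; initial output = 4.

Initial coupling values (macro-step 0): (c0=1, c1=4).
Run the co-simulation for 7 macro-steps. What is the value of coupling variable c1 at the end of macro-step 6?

c1 at macro-step 6 = 2

macro 1: S0 reads c0=1 → after 3×micro: 3; S1 reads c0=1 → after 1×micro: -1 ⇒ (c0=3, c1=-1)
macro 2: S0 reads c0=3 → after 3×micro: 3; S1 reads c0=3 → after 1×micro: 2 ⇒ (c0=3, c1=2)
macro 3: S0 reads c0=3 → after 3×micro: 3; S1 reads c0=3 → after 1×micro: 2 ⇒ (c0=3, c1=2)
macro 4: S0 reads c0=3 → after 3×micro: 3; S1 reads c0=3 → after 1×micro: 2 ⇒ (c0=3, c1=2)
macro 5: S0 reads c0=3 → after 3×micro: 3; S1 reads c0=3 → after 1×micro: 2 ⇒ (c0=3, c1=2)
macro 6: S0 reads c0=3 → after 3×micro: 3; S1 reads c0=3 → after 1×micro: 2 ⇒ (c0=3, c1=2)
macro 7: S0 reads c0=3 → after 3×micro: 3; S1 reads c0=3 → after 1×micro: 2 ⇒ (c0=3, c1=2)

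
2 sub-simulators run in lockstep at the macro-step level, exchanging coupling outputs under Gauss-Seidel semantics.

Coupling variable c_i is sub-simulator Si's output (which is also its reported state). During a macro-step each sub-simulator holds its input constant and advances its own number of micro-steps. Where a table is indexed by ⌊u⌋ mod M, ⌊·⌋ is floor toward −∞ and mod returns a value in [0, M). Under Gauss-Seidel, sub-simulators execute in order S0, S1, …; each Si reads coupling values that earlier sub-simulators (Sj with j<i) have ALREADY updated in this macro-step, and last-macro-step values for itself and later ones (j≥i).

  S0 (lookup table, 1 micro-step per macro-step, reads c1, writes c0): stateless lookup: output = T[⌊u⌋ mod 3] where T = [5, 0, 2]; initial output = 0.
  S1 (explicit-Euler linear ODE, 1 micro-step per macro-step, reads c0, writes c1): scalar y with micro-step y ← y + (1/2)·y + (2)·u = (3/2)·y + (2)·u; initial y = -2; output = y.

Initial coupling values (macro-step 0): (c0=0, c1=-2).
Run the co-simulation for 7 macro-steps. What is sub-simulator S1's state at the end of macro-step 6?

macro 1: S0 reads c1=-2 → after 1×micro: 0; S1 reads c0=0 → after 1×micro: -3 ⇒ (c0=0, c1=-3)
macro 2: S0 reads c1=-3 → after 1×micro: 5; S1 reads c0=5 → after 1×micro: 11/2 ⇒ (c0=5, c1=11/2)
macro 3: S0 reads c1=11/2 → after 1×micro: 2; S1 reads c0=2 → after 1×micro: 49/4 ⇒ (c0=2, c1=49/4)
macro 4: S0 reads c1=49/4 → after 1×micro: 5; S1 reads c0=5 → after 1×micro: 227/8 ⇒ (c0=5, c1=227/8)
macro 5: S0 reads c1=227/8 → after 1×micro: 0; S1 reads c0=0 → after 1×micro: 681/16 ⇒ (c0=0, c1=681/16)
macro 6: S0 reads c1=681/16 → after 1×micro: 5; S1 reads c0=5 → after 1×micro: 2363/32 ⇒ (c0=5, c1=2363/32)
macro 7: S0 reads c1=2363/32 → after 1×micro: 0; S1 reads c0=0 → after 1×micro: 7089/64 ⇒ (c0=0, c1=7089/64)

S1 state at macro-step 6 = 2363/32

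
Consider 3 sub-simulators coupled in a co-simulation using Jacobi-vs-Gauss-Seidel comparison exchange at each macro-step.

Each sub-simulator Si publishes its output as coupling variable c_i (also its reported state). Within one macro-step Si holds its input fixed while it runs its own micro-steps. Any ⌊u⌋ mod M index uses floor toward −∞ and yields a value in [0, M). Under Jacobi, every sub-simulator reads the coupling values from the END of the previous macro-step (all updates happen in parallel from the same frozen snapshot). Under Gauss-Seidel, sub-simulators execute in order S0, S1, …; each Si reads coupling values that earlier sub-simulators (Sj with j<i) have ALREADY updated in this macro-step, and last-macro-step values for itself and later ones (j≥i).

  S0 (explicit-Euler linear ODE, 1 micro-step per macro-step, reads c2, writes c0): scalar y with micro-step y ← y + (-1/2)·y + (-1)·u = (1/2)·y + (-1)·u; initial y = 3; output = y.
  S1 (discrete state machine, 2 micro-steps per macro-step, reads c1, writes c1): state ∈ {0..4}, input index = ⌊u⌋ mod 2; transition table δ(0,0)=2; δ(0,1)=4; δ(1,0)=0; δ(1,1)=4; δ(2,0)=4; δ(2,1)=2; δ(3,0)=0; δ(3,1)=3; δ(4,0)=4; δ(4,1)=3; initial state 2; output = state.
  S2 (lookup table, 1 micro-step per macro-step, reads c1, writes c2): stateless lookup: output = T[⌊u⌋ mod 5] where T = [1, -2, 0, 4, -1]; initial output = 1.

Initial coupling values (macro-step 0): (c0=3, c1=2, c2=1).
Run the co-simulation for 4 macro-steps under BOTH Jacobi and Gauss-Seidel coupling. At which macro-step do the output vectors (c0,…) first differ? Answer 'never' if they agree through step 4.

[Jacobi] macro 1: S0 reads c2=1 → after 1×micro: 1/2; S1 reads c1=2 → after 2×micro: 4; S2 reads c1=2 → after 1×micro: 0 ⇒ (c0=1/2, c1=4, c2=0)
[Jacobi] macro 2: S0 reads c2=0 → after 1×micro: 1/4; S1 reads c1=4 → after 2×micro: 4; S2 reads c1=4 → after 1×micro: -1 ⇒ (c0=1/4, c1=4, c2=-1)
[Jacobi] macro 3: S0 reads c2=-1 → after 1×micro: 9/8; S1 reads c1=4 → after 2×micro: 4; S2 reads c1=4 → after 1×micro: -1 ⇒ (c0=9/8, c1=4, c2=-1)
[Jacobi] macro 4: S0 reads c2=-1 → after 1×micro: 25/16; S1 reads c1=4 → after 2×micro: 4; S2 reads c1=4 → after 1×micro: -1 ⇒ (c0=25/16, c1=4, c2=-1)
[Gauss-Seidel] macro 1: S0 reads c2=1 → after 1×micro: 1/2; S1 reads c1=2 → after 2×micro: 4; S2 reads c1=4 → after 1×micro: -1 ⇒ (c0=1/2, c1=4, c2=-1)
[Gauss-Seidel] macro 2: S0 reads c2=-1 → after 1×micro: 5/4; S1 reads c1=4 → after 2×micro: 4; S2 reads c1=4 → after 1×micro: -1 ⇒ (c0=5/4, c1=4, c2=-1)
[Gauss-Seidel] macro 3: S0 reads c2=-1 → after 1×micro: 13/8; S1 reads c1=4 → after 2×micro: 4; S2 reads c1=4 → after 1×micro: -1 ⇒ (c0=13/8, c1=4, c2=-1)
[Gauss-Seidel] macro 4: S0 reads c2=-1 → after 1×micro: 29/16; S1 reads c1=4 → after 2×micro: 4; S2 reads c1=4 → after 1×micro: -1 ⇒ (c0=29/16, c1=4, c2=-1)

first divergence at macro-step: 1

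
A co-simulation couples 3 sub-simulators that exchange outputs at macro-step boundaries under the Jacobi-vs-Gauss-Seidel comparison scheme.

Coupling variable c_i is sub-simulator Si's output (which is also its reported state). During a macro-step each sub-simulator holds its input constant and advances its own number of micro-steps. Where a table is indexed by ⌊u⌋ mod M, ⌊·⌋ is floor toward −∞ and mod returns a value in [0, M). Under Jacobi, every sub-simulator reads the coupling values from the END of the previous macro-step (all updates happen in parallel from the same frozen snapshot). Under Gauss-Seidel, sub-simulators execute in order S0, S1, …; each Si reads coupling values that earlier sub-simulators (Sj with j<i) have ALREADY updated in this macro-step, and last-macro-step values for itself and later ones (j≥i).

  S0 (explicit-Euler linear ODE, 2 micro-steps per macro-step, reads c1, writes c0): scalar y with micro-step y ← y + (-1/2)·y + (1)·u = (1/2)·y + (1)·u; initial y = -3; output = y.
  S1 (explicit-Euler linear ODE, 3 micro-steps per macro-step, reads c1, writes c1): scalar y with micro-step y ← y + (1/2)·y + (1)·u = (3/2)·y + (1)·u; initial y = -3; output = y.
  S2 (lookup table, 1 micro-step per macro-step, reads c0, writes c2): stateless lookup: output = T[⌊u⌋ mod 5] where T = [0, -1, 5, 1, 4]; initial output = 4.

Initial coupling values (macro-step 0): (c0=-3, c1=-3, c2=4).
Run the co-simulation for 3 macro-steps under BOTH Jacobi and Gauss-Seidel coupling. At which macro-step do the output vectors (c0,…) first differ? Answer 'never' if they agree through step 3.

first divergence at macro-step: 1

[Jacobi] macro 1: S0 reads c1=-3 → after 2×micro: -21/4; S1 reads c1=-3 → after 3×micro: -195/8; S2 reads c0=-3 → after 1×micro: 5 ⇒ (c0=-21/4, c1=-195/8, c2=5)
[Jacobi] macro 2: S0 reads c1=-195/8 → after 2×micro: -303/8; S1 reads c1=-195/8 → after 3×micro: -12675/64; S2 reads c0=-21/4 → after 1×micro: 4 ⇒ (c0=-303/8, c1=-12675/64, c2=4)
[Jacobi] macro 3: S0 reads c1=-12675/64 → after 2×micro: -39237/128; S1 reads c1=-12675/64 → after 3×micro: -823875/512; S2 reads c0=-303/8 → after 1×micro: 5 ⇒ (c0=-39237/128, c1=-823875/512, c2=5)
[Gauss-Seidel] macro 1: S0 reads c1=-3 → after 2×micro: -21/4; S1 reads c1=-3 → after 3×micro: -195/8; S2 reads c0=-21/4 → after 1×micro: 4 ⇒ (c0=-21/4, c1=-195/8, c2=4)
[Gauss-Seidel] macro 2: S0 reads c1=-195/8 → after 2×micro: -303/8; S1 reads c1=-195/8 → after 3×micro: -12675/64; S2 reads c0=-303/8 → after 1×micro: 5 ⇒ (c0=-303/8, c1=-12675/64, c2=5)
[Gauss-Seidel] macro 3: S0 reads c1=-12675/64 → after 2×micro: -39237/128; S1 reads c1=-12675/64 → after 3×micro: -823875/512; S2 reads c0=-39237/128 → after 1×micro: 1 ⇒ (c0=-39237/128, c1=-823875/512, c2=1)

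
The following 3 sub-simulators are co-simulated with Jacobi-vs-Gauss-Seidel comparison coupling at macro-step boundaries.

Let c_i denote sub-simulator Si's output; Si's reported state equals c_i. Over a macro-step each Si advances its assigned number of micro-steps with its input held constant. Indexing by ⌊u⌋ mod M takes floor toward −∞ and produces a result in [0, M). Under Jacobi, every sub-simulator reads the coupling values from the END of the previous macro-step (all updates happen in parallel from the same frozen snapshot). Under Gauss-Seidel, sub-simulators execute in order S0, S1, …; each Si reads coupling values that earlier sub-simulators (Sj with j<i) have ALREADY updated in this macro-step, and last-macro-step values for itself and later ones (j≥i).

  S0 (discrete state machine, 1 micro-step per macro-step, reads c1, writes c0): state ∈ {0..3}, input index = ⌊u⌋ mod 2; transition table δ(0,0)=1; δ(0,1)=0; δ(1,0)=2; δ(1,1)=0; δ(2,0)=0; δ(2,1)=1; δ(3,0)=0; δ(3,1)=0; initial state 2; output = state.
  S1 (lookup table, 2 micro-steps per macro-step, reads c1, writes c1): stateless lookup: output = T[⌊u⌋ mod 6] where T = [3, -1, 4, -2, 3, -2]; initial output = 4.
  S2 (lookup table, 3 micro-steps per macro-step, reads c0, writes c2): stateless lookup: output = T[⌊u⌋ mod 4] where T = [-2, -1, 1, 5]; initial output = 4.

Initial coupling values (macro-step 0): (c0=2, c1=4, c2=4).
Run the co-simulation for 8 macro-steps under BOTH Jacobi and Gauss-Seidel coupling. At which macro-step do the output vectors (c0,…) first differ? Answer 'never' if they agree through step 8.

[Jacobi] macro 1: S0 reads c1=4 → after 1×micro: 0; S1 reads c1=4 → after 2×micro: 3; S2 reads c0=2 → after 3×micro: 1 ⇒ (c0=0, c1=3, c2=1)
[Jacobi] macro 2: S0 reads c1=3 → after 1×micro: 0; S1 reads c1=3 → after 2×micro: -2; S2 reads c0=0 → after 3×micro: -2 ⇒ (c0=0, c1=-2, c2=-2)
[Jacobi] macro 3: S0 reads c1=-2 → after 1×micro: 1; S1 reads c1=-2 → after 2×micro: 3; S2 reads c0=0 → after 3×micro: -2 ⇒ (c0=1, c1=3, c2=-2)
[Jacobi] macro 4: S0 reads c1=3 → after 1×micro: 0; S1 reads c1=3 → after 2×micro: -2; S2 reads c0=1 → after 3×micro: -1 ⇒ (c0=0, c1=-2, c2=-1)
[Jacobi] macro 5: S0 reads c1=-2 → after 1×micro: 1; S1 reads c1=-2 → after 2×micro: 3; S2 reads c0=0 → after 3×micro: -2 ⇒ (c0=1, c1=3, c2=-2)
[Jacobi] macro 6: S0 reads c1=3 → after 1×micro: 0; S1 reads c1=3 → after 2×micro: -2; S2 reads c0=1 → after 3×micro: -1 ⇒ (c0=0, c1=-2, c2=-1)
[Jacobi] macro 7: S0 reads c1=-2 → after 1×micro: 1; S1 reads c1=-2 → after 2×micro: 3; S2 reads c0=0 → after 3×micro: -2 ⇒ (c0=1, c1=3, c2=-2)
[Jacobi] macro 8: S0 reads c1=3 → after 1×micro: 0; S1 reads c1=3 → after 2×micro: -2; S2 reads c0=1 → after 3×micro: -1 ⇒ (c0=0, c1=-2, c2=-1)
[Gauss-Seidel] macro 1: S0 reads c1=4 → after 1×micro: 0; S1 reads c1=4 → after 2×micro: 3; S2 reads c0=0 → after 3×micro: -2 ⇒ (c0=0, c1=3, c2=-2)
[Gauss-Seidel] macro 2: S0 reads c1=3 → after 1×micro: 0; S1 reads c1=3 → after 2×micro: -2; S2 reads c0=0 → after 3×micro: -2 ⇒ (c0=0, c1=-2, c2=-2)
[Gauss-Seidel] macro 3: S0 reads c1=-2 → after 1×micro: 1; S1 reads c1=-2 → after 2×micro: 3; S2 reads c0=1 → after 3×micro: -1 ⇒ (c0=1, c1=3, c2=-1)
[Gauss-Seidel] macro 4: S0 reads c1=3 → after 1×micro: 0; S1 reads c1=3 → after 2×micro: -2; S2 reads c0=0 → after 3×micro: -2 ⇒ (c0=0, c1=-2, c2=-2)
[Gauss-Seidel] macro 5: S0 reads c1=-2 → after 1×micro: 1; S1 reads c1=-2 → after 2×micro: 3; S2 reads c0=1 → after 3×micro: -1 ⇒ (c0=1, c1=3, c2=-1)
[Gauss-Seidel] macro 6: S0 reads c1=3 → after 1×micro: 0; S1 reads c1=3 → after 2×micro: -2; S2 reads c0=0 → after 3×micro: -2 ⇒ (c0=0, c1=-2, c2=-2)
[Gauss-Seidel] macro 7: S0 reads c1=-2 → after 1×micro: 1; S1 reads c1=-2 → after 2×micro: 3; S2 reads c0=1 → after 3×micro: -1 ⇒ (c0=1, c1=3, c2=-1)
[Gauss-Seidel] macro 8: S0 reads c1=3 → after 1×micro: 0; S1 reads c1=3 → after 2×micro: -2; S2 reads c0=0 → after 3×micro: -2 ⇒ (c0=0, c1=-2, c2=-2)

first divergence at macro-step: 1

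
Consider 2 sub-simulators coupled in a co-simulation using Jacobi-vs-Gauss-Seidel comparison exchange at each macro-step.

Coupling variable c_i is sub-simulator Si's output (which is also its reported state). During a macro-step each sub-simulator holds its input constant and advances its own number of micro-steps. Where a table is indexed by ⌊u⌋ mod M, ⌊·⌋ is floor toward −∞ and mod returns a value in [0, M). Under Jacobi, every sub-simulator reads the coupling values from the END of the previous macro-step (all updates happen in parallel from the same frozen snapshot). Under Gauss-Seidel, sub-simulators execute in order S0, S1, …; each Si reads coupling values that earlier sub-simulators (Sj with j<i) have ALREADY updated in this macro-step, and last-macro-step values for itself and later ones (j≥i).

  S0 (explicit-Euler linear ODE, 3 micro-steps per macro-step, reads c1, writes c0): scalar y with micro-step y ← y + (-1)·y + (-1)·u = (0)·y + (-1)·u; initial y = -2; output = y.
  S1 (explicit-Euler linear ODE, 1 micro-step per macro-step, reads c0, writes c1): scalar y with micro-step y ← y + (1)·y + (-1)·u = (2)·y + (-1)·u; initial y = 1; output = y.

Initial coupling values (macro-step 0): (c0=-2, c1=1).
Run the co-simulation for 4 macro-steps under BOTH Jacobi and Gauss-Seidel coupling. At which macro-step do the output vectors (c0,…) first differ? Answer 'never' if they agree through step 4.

[Jacobi] macro 1: S0 reads c1=1 → after 3×micro: -1; S1 reads c0=-2 → after 1×micro: 4 ⇒ (c0=-1, c1=4)
[Jacobi] macro 2: S0 reads c1=4 → after 3×micro: -4; S1 reads c0=-1 → after 1×micro: 9 ⇒ (c0=-4, c1=9)
[Jacobi] macro 3: S0 reads c1=9 → after 3×micro: -9; S1 reads c0=-4 → after 1×micro: 22 ⇒ (c0=-9, c1=22)
[Jacobi] macro 4: S0 reads c1=22 → after 3×micro: -22; S1 reads c0=-9 → after 1×micro: 53 ⇒ (c0=-22, c1=53)
[Gauss-Seidel] macro 1: S0 reads c1=1 → after 3×micro: -1; S1 reads c0=-1 → after 1×micro: 3 ⇒ (c0=-1, c1=3)
[Gauss-Seidel] macro 2: S0 reads c1=3 → after 3×micro: -3; S1 reads c0=-3 → after 1×micro: 9 ⇒ (c0=-3, c1=9)
[Gauss-Seidel] macro 3: S0 reads c1=9 → after 3×micro: -9; S1 reads c0=-9 → after 1×micro: 27 ⇒ (c0=-9, c1=27)
[Gauss-Seidel] macro 4: S0 reads c1=27 → after 3×micro: -27; S1 reads c0=-27 → after 1×micro: 81 ⇒ (c0=-27, c1=81)

first divergence at macro-step: 1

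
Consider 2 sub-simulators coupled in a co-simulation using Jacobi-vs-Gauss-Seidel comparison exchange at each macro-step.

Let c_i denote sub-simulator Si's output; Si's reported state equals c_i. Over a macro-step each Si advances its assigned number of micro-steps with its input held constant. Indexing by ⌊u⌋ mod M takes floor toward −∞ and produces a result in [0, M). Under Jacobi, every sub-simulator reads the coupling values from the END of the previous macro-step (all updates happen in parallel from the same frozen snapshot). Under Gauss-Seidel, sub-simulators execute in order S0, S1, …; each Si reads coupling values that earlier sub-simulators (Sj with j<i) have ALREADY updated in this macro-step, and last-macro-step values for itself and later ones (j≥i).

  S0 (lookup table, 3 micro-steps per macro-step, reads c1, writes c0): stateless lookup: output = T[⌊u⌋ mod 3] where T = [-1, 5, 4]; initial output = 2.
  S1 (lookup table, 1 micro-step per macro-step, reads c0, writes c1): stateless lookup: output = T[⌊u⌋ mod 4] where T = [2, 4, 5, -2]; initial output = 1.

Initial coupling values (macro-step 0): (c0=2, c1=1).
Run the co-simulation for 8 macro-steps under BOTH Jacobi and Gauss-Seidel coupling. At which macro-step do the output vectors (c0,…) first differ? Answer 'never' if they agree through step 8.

first divergence at macro-step: 1

[Jacobi] macro 1: S0 reads c1=1 → after 3×micro: 5; S1 reads c0=2 → after 1×micro: 5 ⇒ (c0=5, c1=5)
[Jacobi] macro 2: S0 reads c1=5 → after 3×micro: 4; S1 reads c0=5 → after 1×micro: 4 ⇒ (c0=4, c1=4)
[Jacobi] macro 3: S0 reads c1=4 → after 3×micro: 5; S1 reads c0=4 → after 1×micro: 2 ⇒ (c0=5, c1=2)
[Jacobi] macro 4: S0 reads c1=2 → after 3×micro: 4; S1 reads c0=5 → after 1×micro: 4 ⇒ (c0=4, c1=4)
[Jacobi] macro 5: S0 reads c1=4 → after 3×micro: 5; S1 reads c0=4 → after 1×micro: 2 ⇒ (c0=5, c1=2)
[Jacobi] macro 6: S0 reads c1=2 → after 3×micro: 4; S1 reads c0=5 → after 1×micro: 4 ⇒ (c0=4, c1=4)
[Jacobi] macro 7: S0 reads c1=4 → after 3×micro: 5; S1 reads c0=4 → after 1×micro: 2 ⇒ (c0=5, c1=2)
[Jacobi] macro 8: S0 reads c1=2 → after 3×micro: 4; S1 reads c0=5 → after 1×micro: 4 ⇒ (c0=4, c1=4)
[Gauss-Seidel] macro 1: S0 reads c1=1 → after 3×micro: 5; S1 reads c0=5 → after 1×micro: 4 ⇒ (c0=5, c1=4)
[Gauss-Seidel] macro 2: S0 reads c1=4 → after 3×micro: 5; S1 reads c0=5 → after 1×micro: 4 ⇒ (c0=5, c1=4)
[Gauss-Seidel] macro 3: S0 reads c1=4 → after 3×micro: 5; S1 reads c0=5 → after 1×micro: 4 ⇒ (c0=5, c1=4)
[Gauss-Seidel] macro 4: S0 reads c1=4 → after 3×micro: 5; S1 reads c0=5 → after 1×micro: 4 ⇒ (c0=5, c1=4)
[Gauss-Seidel] macro 5: S0 reads c1=4 → after 3×micro: 5; S1 reads c0=5 → after 1×micro: 4 ⇒ (c0=5, c1=4)
[Gauss-Seidel] macro 6: S0 reads c1=4 → after 3×micro: 5; S1 reads c0=5 → after 1×micro: 4 ⇒ (c0=5, c1=4)
[Gauss-Seidel] macro 7: S0 reads c1=4 → after 3×micro: 5; S1 reads c0=5 → after 1×micro: 4 ⇒ (c0=5, c1=4)
[Gauss-Seidel] macro 8: S0 reads c1=4 → after 3×micro: 5; S1 reads c0=5 → after 1×micro: 4 ⇒ (c0=5, c1=4)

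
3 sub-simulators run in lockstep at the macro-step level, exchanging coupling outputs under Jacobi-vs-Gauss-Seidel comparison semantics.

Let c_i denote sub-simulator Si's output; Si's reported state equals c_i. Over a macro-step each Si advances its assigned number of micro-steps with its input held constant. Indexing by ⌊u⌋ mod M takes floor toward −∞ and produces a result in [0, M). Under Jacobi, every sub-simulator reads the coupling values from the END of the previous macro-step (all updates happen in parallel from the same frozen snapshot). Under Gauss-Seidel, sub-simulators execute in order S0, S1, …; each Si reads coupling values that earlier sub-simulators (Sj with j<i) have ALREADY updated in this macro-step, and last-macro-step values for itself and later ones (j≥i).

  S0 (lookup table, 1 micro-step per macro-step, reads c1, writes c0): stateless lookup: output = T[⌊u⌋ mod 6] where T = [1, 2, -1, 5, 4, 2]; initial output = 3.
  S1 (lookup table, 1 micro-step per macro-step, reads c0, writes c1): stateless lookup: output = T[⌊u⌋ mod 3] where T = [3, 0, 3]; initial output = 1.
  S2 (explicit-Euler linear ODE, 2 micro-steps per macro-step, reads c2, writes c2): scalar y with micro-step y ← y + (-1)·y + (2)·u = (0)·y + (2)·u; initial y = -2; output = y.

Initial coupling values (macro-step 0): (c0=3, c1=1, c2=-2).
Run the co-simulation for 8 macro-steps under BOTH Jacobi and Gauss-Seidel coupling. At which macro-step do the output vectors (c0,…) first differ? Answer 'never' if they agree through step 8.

[Jacobi] macro 1: S0 reads c1=1 → after 1×micro: 2; S1 reads c0=3 → after 1×micro: 3; S2 reads c2=-2 → after 2×micro: -4 ⇒ (c0=2, c1=3, c2=-4)
[Jacobi] macro 2: S0 reads c1=3 → after 1×micro: 5; S1 reads c0=2 → after 1×micro: 3; S2 reads c2=-4 → after 2×micro: -8 ⇒ (c0=5, c1=3, c2=-8)
[Jacobi] macro 3: S0 reads c1=3 → after 1×micro: 5; S1 reads c0=5 → after 1×micro: 3; S2 reads c2=-8 → after 2×micro: -16 ⇒ (c0=5, c1=3, c2=-16)
[Jacobi] macro 4: S0 reads c1=3 → after 1×micro: 5; S1 reads c0=5 → after 1×micro: 3; S2 reads c2=-16 → after 2×micro: -32 ⇒ (c0=5, c1=3, c2=-32)
[Jacobi] macro 5: S0 reads c1=3 → after 1×micro: 5; S1 reads c0=5 → after 1×micro: 3; S2 reads c2=-32 → after 2×micro: -64 ⇒ (c0=5, c1=3, c2=-64)
[Jacobi] macro 6: S0 reads c1=3 → after 1×micro: 5; S1 reads c0=5 → after 1×micro: 3; S2 reads c2=-64 → after 2×micro: -128 ⇒ (c0=5, c1=3, c2=-128)
[Jacobi] macro 7: S0 reads c1=3 → after 1×micro: 5; S1 reads c0=5 → after 1×micro: 3; S2 reads c2=-128 → after 2×micro: -256 ⇒ (c0=5, c1=3, c2=-256)
[Jacobi] macro 8: S0 reads c1=3 → after 1×micro: 5; S1 reads c0=5 → after 1×micro: 3; S2 reads c2=-256 → after 2×micro: -512 ⇒ (c0=5, c1=3, c2=-512)
[Gauss-Seidel] macro 1: S0 reads c1=1 → after 1×micro: 2; S1 reads c0=2 → after 1×micro: 3; S2 reads c2=-2 → after 2×micro: -4 ⇒ (c0=2, c1=3, c2=-4)
[Gauss-Seidel] macro 2: S0 reads c1=3 → after 1×micro: 5; S1 reads c0=5 → after 1×micro: 3; S2 reads c2=-4 → after 2×micro: -8 ⇒ (c0=5, c1=3, c2=-8)
[Gauss-Seidel] macro 3: S0 reads c1=3 → after 1×micro: 5; S1 reads c0=5 → after 1×micro: 3; S2 reads c2=-8 → after 2×micro: -16 ⇒ (c0=5, c1=3, c2=-16)
[Gauss-Seidel] macro 4: S0 reads c1=3 → after 1×micro: 5; S1 reads c0=5 → after 1×micro: 3; S2 reads c2=-16 → after 2×micro: -32 ⇒ (c0=5, c1=3, c2=-32)
[Gauss-Seidel] macro 5: S0 reads c1=3 → after 1×micro: 5; S1 reads c0=5 → after 1×micro: 3; S2 reads c2=-32 → after 2×micro: -64 ⇒ (c0=5, c1=3, c2=-64)
[Gauss-Seidel] macro 6: S0 reads c1=3 → after 1×micro: 5; S1 reads c0=5 → after 1×micro: 3; S2 reads c2=-64 → after 2×micro: -128 ⇒ (c0=5, c1=3, c2=-128)
[Gauss-Seidel] macro 7: S0 reads c1=3 → after 1×micro: 5; S1 reads c0=5 → after 1×micro: 3; S2 reads c2=-128 → after 2×micro: -256 ⇒ (c0=5, c1=3, c2=-256)
[Gauss-Seidel] macro 8: S0 reads c1=3 → after 1×micro: 5; S1 reads c0=5 → after 1×micro: 3; S2 reads c2=-256 → after 2×micro: -512 ⇒ (c0=5, c1=3, c2=-512)

first divergence at macro-step: never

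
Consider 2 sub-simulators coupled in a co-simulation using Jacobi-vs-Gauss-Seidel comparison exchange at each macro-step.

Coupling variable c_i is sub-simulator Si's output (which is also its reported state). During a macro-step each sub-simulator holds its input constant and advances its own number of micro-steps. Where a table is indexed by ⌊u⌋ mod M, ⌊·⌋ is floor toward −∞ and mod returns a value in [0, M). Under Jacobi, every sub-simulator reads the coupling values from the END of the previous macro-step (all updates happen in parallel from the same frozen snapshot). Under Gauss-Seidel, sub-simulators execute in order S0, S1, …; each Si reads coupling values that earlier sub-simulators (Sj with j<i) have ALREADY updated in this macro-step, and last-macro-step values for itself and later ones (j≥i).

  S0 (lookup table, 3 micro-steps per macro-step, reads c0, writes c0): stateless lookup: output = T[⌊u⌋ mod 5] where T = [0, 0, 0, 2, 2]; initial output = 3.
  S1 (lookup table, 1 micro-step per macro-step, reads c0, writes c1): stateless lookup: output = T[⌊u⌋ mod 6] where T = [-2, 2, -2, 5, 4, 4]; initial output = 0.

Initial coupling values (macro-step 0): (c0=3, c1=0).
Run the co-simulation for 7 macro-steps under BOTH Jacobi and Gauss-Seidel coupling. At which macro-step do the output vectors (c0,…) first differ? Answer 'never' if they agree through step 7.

first divergence at macro-step: 1

[Jacobi] macro 1: S0 reads c0=3 → after 3×micro: 2; S1 reads c0=3 → after 1×micro: 5 ⇒ (c0=2, c1=5)
[Jacobi] macro 2: S0 reads c0=2 → after 3×micro: 0; S1 reads c0=2 → after 1×micro: -2 ⇒ (c0=0, c1=-2)
[Jacobi] macro 3: S0 reads c0=0 → after 3×micro: 0; S1 reads c0=0 → after 1×micro: -2 ⇒ (c0=0, c1=-2)
[Jacobi] macro 4: S0 reads c0=0 → after 3×micro: 0; S1 reads c0=0 → after 1×micro: -2 ⇒ (c0=0, c1=-2)
[Jacobi] macro 5: S0 reads c0=0 → after 3×micro: 0; S1 reads c0=0 → after 1×micro: -2 ⇒ (c0=0, c1=-2)
[Jacobi] macro 6: S0 reads c0=0 → after 3×micro: 0; S1 reads c0=0 → after 1×micro: -2 ⇒ (c0=0, c1=-2)
[Jacobi] macro 7: S0 reads c0=0 → after 3×micro: 0; S1 reads c0=0 → after 1×micro: -2 ⇒ (c0=0, c1=-2)
[Gauss-Seidel] macro 1: S0 reads c0=3 → after 3×micro: 2; S1 reads c0=2 → after 1×micro: -2 ⇒ (c0=2, c1=-2)
[Gauss-Seidel] macro 2: S0 reads c0=2 → after 3×micro: 0; S1 reads c0=0 → after 1×micro: -2 ⇒ (c0=0, c1=-2)
[Gauss-Seidel] macro 3: S0 reads c0=0 → after 3×micro: 0; S1 reads c0=0 → after 1×micro: -2 ⇒ (c0=0, c1=-2)
[Gauss-Seidel] macro 4: S0 reads c0=0 → after 3×micro: 0; S1 reads c0=0 → after 1×micro: -2 ⇒ (c0=0, c1=-2)
[Gauss-Seidel] macro 5: S0 reads c0=0 → after 3×micro: 0; S1 reads c0=0 → after 1×micro: -2 ⇒ (c0=0, c1=-2)
[Gauss-Seidel] macro 6: S0 reads c0=0 → after 3×micro: 0; S1 reads c0=0 → after 1×micro: -2 ⇒ (c0=0, c1=-2)
[Gauss-Seidel] macro 7: S0 reads c0=0 → after 3×micro: 0; S1 reads c0=0 → after 1×micro: -2 ⇒ (c0=0, c1=-2)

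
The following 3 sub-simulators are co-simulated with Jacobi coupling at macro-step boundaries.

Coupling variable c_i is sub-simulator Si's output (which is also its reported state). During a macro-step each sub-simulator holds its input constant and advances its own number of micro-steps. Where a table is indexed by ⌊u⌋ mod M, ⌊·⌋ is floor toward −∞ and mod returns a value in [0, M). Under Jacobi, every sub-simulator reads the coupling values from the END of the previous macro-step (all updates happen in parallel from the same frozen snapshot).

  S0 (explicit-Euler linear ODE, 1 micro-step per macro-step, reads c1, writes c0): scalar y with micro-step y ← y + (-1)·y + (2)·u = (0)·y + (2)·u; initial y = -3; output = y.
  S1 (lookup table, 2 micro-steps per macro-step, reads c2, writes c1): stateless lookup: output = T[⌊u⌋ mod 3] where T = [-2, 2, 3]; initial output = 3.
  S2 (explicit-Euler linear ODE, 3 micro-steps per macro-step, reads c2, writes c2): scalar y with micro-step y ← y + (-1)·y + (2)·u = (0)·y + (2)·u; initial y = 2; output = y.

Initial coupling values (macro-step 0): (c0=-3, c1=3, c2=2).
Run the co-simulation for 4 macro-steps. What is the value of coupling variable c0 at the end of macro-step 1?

macro 1: S0 reads c1=3 → after 1×micro: 6; S1 reads c2=2 → after 2×micro: 3; S2 reads c2=2 → after 3×micro: 4 ⇒ (c0=6, c1=3, c2=4)
macro 2: S0 reads c1=3 → after 1×micro: 6; S1 reads c2=4 → after 2×micro: 2; S2 reads c2=4 → after 3×micro: 8 ⇒ (c0=6, c1=2, c2=8)
macro 3: S0 reads c1=2 → after 1×micro: 4; S1 reads c2=8 → after 2×micro: 3; S2 reads c2=8 → after 3×micro: 16 ⇒ (c0=4, c1=3, c2=16)
macro 4: S0 reads c1=3 → after 1×micro: 6; S1 reads c2=16 → after 2×micro: 2; S2 reads c2=16 → after 3×micro: 32 ⇒ (c0=6, c1=2, c2=32)

c0 at macro-step 1 = 6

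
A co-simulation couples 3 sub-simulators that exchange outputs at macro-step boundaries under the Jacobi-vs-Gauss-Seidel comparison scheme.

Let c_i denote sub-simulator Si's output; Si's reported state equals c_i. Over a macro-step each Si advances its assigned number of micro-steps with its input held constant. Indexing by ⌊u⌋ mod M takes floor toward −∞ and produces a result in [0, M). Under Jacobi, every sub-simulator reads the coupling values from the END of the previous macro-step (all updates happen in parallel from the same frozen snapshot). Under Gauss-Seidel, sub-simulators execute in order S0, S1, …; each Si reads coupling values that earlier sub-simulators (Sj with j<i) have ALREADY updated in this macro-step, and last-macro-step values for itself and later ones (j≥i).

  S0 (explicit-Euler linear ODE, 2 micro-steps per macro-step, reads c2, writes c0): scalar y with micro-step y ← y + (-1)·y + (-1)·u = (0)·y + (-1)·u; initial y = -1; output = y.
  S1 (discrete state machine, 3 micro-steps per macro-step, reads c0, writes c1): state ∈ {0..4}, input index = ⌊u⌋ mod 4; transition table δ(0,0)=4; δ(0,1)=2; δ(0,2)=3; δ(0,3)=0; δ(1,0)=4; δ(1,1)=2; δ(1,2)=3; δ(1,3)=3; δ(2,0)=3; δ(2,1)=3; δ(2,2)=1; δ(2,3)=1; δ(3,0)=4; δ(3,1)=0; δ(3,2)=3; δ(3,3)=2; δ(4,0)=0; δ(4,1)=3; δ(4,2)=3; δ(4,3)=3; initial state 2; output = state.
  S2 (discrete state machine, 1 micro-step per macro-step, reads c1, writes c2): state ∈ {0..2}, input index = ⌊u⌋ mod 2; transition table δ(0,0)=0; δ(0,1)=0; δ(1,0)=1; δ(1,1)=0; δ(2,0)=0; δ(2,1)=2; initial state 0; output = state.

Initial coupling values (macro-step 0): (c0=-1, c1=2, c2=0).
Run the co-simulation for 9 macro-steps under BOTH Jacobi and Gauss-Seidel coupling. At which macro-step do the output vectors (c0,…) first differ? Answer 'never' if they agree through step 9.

first divergence at macro-step: 1

[Jacobi] macro 1: S0 reads c2=0 → after 2×micro: 0; S1 reads c0=-1 → after 3×micro: 2; S2 reads c1=2 → after 1×micro: 0 ⇒ (c0=0, c1=2, c2=0)
[Jacobi] macro 2: S0 reads c2=0 → after 2×micro: 0; S1 reads c0=0 → after 3×micro: 0; S2 reads c1=2 → after 1×micro: 0 ⇒ (c0=0, c1=0, c2=0)
[Jacobi] macro 3: S0 reads c2=0 → after 2×micro: 0; S1 reads c0=0 → after 3×micro: 4; S2 reads c1=0 → after 1×micro: 0 ⇒ (c0=0, c1=4, c2=0)
[Jacobi] macro 4: S0 reads c2=0 → after 2×micro: 0; S1 reads c0=0 → after 3×micro: 0; S2 reads c1=4 → after 1×micro: 0 ⇒ (c0=0, c1=0, c2=0)
[Jacobi] macro 5: S0 reads c2=0 → after 2×micro: 0; S1 reads c0=0 → after 3×micro: 4; S2 reads c1=0 → after 1×micro: 0 ⇒ (c0=0, c1=4, c2=0)
[Jacobi] macro 6: S0 reads c2=0 → after 2×micro: 0; S1 reads c0=0 → after 3×micro: 0; S2 reads c1=4 → after 1×micro: 0 ⇒ (c0=0, c1=0, c2=0)
[Jacobi] macro 7: S0 reads c2=0 → after 2×micro: 0; S1 reads c0=0 → after 3×micro: 4; S2 reads c1=0 → after 1×micro: 0 ⇒ (c0=0, c1=4, c2=0)
[Jacobi] macro 8: S0 reads c2=0 → after 2×micro: 0; S1 reads c0=0 → after 3×micro: 0; S2 reads c1=4 → after 1×micro: 0 ⇒ (c0=0, c1=0, c2=0)
[Jacobi] macro 9: S0 reads c2=0 → after 2×micro: 0; S1 reads c0=0 → after 3×micro: 4; S2 reads c1=0 → after 1×micro: 0 ⇒ (c0=0, c1=4, c2=0)
[Gauss-Seidel] macro 1: S0 reads c2=0 → after 2×micro: 0; S1 reads c0=0 → after 3×micro: 0; S2 reads c1=0 → after 1×micro: 0 ⇒ (c0=0, c1=0, c2=0)
[Gauss-Seidel] macro 2: S0 reads c2=0 → after 2×micro: 0; S1 reads c0=0 → after 3×micro: 4; S2 reads c1=4 → after 1×micro: 0 ⇒ (c0=0, c1=4, c2=0)
[Gauss-Seidel] macro 3: S0 reads c2=0 → after 2×micro: 0; S1 reads c0=0 → after 3×micro: 0; S2 reads c1=0 → after 1×micro: 0 ⇒ (c0=0, c1=0, c2=0)
[Gauss-Seidel] macro 4: S0 reads c2=0 → after 2×micro: 0; S1 reads c0=0 → after 3×micro: 4; S2 reads c1=4 → after 1×micro: 0 ⇒ (c0=0, c1=4, c2=0)
[Gauss-Seidel] macro 5: S0 reads c2=0 → after 2×micro: 0; S1 reads c0=0 → after 3×micro: 0; S2 reads c1=0 → after 1×micro: 0 ⇒ (c0=0, c1=0, c2=0)
[Gauss-Seidel] macro 6: S0 reads c2=0 → after 2×micro: 0; S1 reads c0=0 → after 3×micro: 4; S2 reads c1=4 → after 1×micro: 0 ⇒ (c0=0, c1=4, c2=0)
[Gauss-Seidel] macro 7: S0 reads c2=0 → after 2×micro: 0; S1 reads c0=0 → after 3×micro: 0; S2 reads c1=0 → after 1×micro: 0 ⇒ (c0=0, c1=0, c2=0)
[Gauss-Seidel] macro 8: S0 reads c2=0 → after 2×micro: 0; S1 reads c0=0 → after 3×micro: 4; S2 reads c1=4 → after 1×micro: 0 ⇒ (c0=0, c1=4, c2=0)
[Gauss-Seidel] macro 9: S0 reads c2=0 → after 2×micro: 0; S1 reads c0=0 → after 3×micro: 0; S2 reads c1=0 → after 1×micro: 0 ⇒ (c0=0, c1=0, c2=0)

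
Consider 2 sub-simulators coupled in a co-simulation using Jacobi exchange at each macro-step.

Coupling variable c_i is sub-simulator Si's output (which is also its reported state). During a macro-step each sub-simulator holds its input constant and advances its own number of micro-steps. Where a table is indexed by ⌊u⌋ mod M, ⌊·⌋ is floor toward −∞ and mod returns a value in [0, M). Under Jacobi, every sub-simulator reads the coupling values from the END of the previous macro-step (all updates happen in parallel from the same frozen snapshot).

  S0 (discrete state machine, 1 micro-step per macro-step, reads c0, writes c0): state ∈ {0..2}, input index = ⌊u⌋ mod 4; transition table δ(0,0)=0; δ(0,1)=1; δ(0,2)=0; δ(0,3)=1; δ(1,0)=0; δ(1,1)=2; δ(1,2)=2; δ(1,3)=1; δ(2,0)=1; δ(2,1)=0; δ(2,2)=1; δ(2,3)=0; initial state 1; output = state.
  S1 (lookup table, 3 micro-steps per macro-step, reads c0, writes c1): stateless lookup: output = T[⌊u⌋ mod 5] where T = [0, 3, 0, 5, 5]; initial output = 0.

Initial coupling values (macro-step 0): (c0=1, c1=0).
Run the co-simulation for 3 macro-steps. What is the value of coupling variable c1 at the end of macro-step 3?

macro 1: S0 reads c0=1 → after 1×micro: 2; S1 reads c0=1 → after 3×micro: 3 ⇒ (c0=2, c1=3)
macro 2: S0 reads c0=2 → after 1×micro: 1; S1 reads c0=2 → after 3×micro: 0 ⇒ (c0=1, c1=0)
macro 3: S0 reads c0=1 → after 1×micro: 2; S1 reads c0=1 → after 3×micro: 3 ⇒ (c0=2, c1=3)

c1 at macro-step 3 = 3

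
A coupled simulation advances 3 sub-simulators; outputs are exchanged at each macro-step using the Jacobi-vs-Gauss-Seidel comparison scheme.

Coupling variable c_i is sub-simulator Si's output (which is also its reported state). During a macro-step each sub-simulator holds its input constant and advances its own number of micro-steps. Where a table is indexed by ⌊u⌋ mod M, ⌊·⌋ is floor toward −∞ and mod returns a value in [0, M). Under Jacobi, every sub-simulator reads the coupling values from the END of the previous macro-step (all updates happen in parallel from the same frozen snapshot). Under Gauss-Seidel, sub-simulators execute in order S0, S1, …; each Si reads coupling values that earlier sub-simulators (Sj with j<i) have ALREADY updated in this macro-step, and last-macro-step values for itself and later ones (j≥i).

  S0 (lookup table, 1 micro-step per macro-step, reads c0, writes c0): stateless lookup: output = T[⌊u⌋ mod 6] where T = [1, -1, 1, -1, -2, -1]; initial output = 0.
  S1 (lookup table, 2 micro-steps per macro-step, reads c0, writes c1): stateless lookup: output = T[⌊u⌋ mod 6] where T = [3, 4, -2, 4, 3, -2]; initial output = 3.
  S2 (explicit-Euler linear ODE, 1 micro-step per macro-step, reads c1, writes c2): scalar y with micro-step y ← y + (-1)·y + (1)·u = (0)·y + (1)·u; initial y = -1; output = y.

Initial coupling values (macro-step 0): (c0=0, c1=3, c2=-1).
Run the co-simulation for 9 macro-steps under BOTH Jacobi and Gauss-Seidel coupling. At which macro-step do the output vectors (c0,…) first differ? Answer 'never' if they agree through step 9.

first divergence at macro-step: 1

[Jacobi] macro 1: S0 reads c0=0 → after 1×micro: 1; S1 reads c0=0 → after 2×micro: 3; S2 reads c1=3 → after 1×micro: 3 ⇒ (c0=1, c1=3, c2=3)
[Jacobi] macro 2: S0 reads c0=1 → after 1×micro: -1; S1 reads c0=1 → after 2×micro: 4; S2 reads c1=3 → after 1×micro: 3 ⇒ (c0=-1, c1=4, c2=3)
[Jacobi] macro 3: S0 reads c0=-1 → after 1×micro: -1; S1 reads c0=-1 → after 2×micro: -2; S2 reads c1=4 → after 1×micro: 4 ⇒ (c0=-1, c1=-2, c2=4)
[Jacobi] macro 4: S0 reads c0=-1 → after 1×micro: -1; S1 reads c0=-1 → after 2×micro: -2; S2 reads c1=-2 → after 1×micro: -2 ⇒ (c0=-1, c1=-2, c2=-2)
[Jacobi] macro 5: S0 reads c0=-1 → after 1×micro: -1; S1 reads c0=-1 → after 2×micro: -2; S2 reads c1=-2 → after 1×micro: -2 ⇒ (c0=-1, c1=-2, c2=-2)
[Jacobi] macro 6: S0 reads c0=-1 → after 1×micro: -1; S1 reads c0=-1 → after 2×micro: -2; S2 reads c1=-2 → after 1×micro: -2 ⇒ (c0=-1, c1=-2, c2=-2)
[Jacobi] macro 7: S0 reads c0=-1 → after 1×micro: -1; S1 reads c0=-1 → after 2×micro: -2; S2 reads c1=-2 → after 1×micro: -2 ⇒ (c0=-1, c1=-2, c2=-2)
[Jacobi] macro 8: S0 reads c0=-1 → after 1×micro: -1; S1 reads c0=-1 → after 2×micro: -2; S2 reads c1=-2 → after 1×micro: -2 ⇒ (c0=-1, c1=-2, c2=-2)
[Jacobi] macro 9: S0 reads c0=-1 → after 1×micro: -1; S1 reads c0=-1 → after 2×micro: -2; S2 reads c1=-2 → after 1×micro: -2 ⇒ (c0=-1, c1=-2, c2=-2)
[Gauss-Seidel] macro 1: S0 reads c0=0 → after 1×micro: 1; S1 reads c0=1 → after 2×micro: 4; S2 reads c1=4 → after 1×micro: 4 ⇒ (c0=1, c1=4, c2=4)
[Gauss-Seidel] macro 2: S0 reads c0=1 → after 1×micro: -1; S1 reads c0=-1 → after 2×micro: -2; S2 reads c1=-2 → after 1×micro: -2 ⇒ (c0=-1, c1=-2, c2=-2)
[Gauss-Seidel] macro 3: S0 reads c0=-1 → after 1×micro: -1; S1 reads c0=-1 → after 2×micro: -2; S2 reads c1=-2 → after 1×micro: -2 ⇒ (c0=-1, c1=-2, c2=-2)
[Gauss-Seidel] macro 4: S0 reads c0=-1 → after 1×micro: -1; S1 reads c0=-1 → after 2×micro: -2; S2 reads c1=-2 → after 1×micro: -2 ⇒ (c0=-1, c1=-2, c2=-2)
[Gauss-Seidel] macro 5: S0 reads c0=-1 → after 1×micro: -1; S1 reads c0=-1 → after 2×micro: -2; S2 reads c1=-2 → after 1×micro: -2 ⇒ (c0=-1, c1=-2, c2=-2)
[Gauss-Seidel] macro 6: S0 reads c0=-1 → after 1×micro: -1; S1 reads c0=-1 → after 2×micro: -2; S2 reads c1=-2 → after 1×micro: -2 ⇒ (c0=-1, c1=-2, c2=-2)
[Gauss-Seidel] macro 7: S0 reads c0=-1 → after 1×micro: -1; S1 reads c0=-1 → after 2×micro: -2; S2 reads c1=-2 → after 1×micro: -2 ⇒ (c0=-1, c1=-2, c2=-2)
[Gauss-Seidel] macro 8: S0 reads c0=-1 → after 1×micro: -1; S1 reads c0=-1 → after 2×micro: -2; S2 reads c1=-2 → after 1×micro: -2 ⇒ (c0=-1, c1=-2, c2=-2)
[Gauss-Seidel] macro 9: S0 reads c0=-1 → after 1×micro: -1; S1 reads c0=-1 → after 2×micro: -2; S2 reads c1=-2 → after 1×micro: -2 ⇒ (c0=-1, c1=-2, c2=-2)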